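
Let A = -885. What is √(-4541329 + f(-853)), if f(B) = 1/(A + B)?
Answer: I*√13717738197614/1738 ≈ 2131.0*I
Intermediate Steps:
f(B) = 1/(-885 + B)
√(-4541329 + f(-853)) = √(-4541329 + 1/(-885 - 853)) = √(-4541329 + 1/(-1738)) = √(-4541329 - 1/1738) = √(-7892829803/1738) = I*√13717738197614/1738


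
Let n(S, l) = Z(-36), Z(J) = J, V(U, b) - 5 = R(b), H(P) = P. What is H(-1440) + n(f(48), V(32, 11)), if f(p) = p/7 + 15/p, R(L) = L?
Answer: -1476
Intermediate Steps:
V(U, b) = 5 + b
f(p) = 15/p + p/7 (f(p) = p*(⅐) + 15/p = p/7 + 15/p = 15/p + p/7)
n(S, l) = -36
H(-1440) + n(f(48), V(32, 11)) = -1440 - 36 = -1476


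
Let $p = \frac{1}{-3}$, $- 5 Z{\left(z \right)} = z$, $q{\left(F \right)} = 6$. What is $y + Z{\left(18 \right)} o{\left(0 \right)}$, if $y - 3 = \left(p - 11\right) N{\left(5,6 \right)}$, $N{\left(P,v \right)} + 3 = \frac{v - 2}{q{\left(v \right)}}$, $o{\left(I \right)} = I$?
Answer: $\frac{265}{9} \approx 29.444$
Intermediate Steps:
$N{\left(P,v \right)} = - \frac{10}{3} + \frac{v}{6}$ ($N{\left(P,v \right)} = -3 + \frac{v - 2}{6} = -3 + \left(-2 + v\right) \frac{1}{6} = -3 + \left(- \frac{1}{3} + \frac{v}{6}\right) = - \frac{10}{3} + \frac{v}{6}$)
$Z{\left(z \right)} = - \frac{z}{5}$
$p = - \frac{1}{3} \approx -0.33333$
$y = \frac{265}{9}$ ($y = 3 + \left(- \frac{1}{3} - 11\right) \left(- \frac{10}{3} + \frac{1}{6} \cdot 6\right) = 3 - \frac{34 \left(- \frac{10}{3} + 1\right)}{3} = 3 - - \frac{238}{9} = 3 + \frac{238}{9} = \frac{265}{9} \approx 29.444$)
$y + Z{\left(18 \right)} o{\left(0 \right)} = \frac{265}{9} + \left(- \frac{1}{5}\right) 18 \cdot 0 = \frac{265}{9} - 0 = \frac{265}{9} + 0 = \frac{265}{9}$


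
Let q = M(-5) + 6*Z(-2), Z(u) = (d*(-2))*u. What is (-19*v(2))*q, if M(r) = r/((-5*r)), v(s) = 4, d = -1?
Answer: 9196/5 ≈ 1839.2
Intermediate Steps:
Z(u) = 2*u (Z(u) = (-1*(-2))*u = 2*u)
M(r) = -⅕ (M(r) = r*(-1/(5*r)) = -⅕)
q = -121/5 (q = -⅕ + 6*(2*(-2)) = -⅕ + 6*(-4) = -⅕ - 24 = -121/5 ≈ -24.200)
(-19*v(2))*q = -19*4*(-121/5) = -76*(-121/5) = 9196/5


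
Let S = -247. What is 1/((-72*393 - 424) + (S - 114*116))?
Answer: -1/42191 ≈ -2.3702e-5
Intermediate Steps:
1/((-72*393 - 424) + (S - 114*116)) = 1/((-72*393 - 424) + (-247 - 114*116)) = 1/((-28296 - 424) + (-247 - 13224)) = 1/(-28720 - 13471) = 1/(-42191) = -1/42191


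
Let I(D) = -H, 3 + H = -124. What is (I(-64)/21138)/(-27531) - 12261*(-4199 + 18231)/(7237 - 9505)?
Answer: 1635025513995/21553714 ≈ 75858.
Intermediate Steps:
H = -127 (H = -3 - 124 = -127)
I(D) = 127 (I(D) = -1*(-127) = 127)
(I(-64)/21138)/(-27531) - 12261*(-4199 + 18231)/(7237 - 9505) = (127/21138)/(-27531) - 12261*(-4199 + 18231)/(7237 - 9505) = (127*(1/21138))*(-1/27531) - 12261/((-2268/14032)) = (127/21138)*(-1/27531) - 12261/((-2268*1/14032)) = -127/581950278 - 12261/(-567/3508) = -127/581950278 - 12261*(-3508/567) = -127/581950278 + 14337196/189 = 1635025513995/21553714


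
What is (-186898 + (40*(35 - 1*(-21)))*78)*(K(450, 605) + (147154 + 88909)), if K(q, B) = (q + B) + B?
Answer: -2894990694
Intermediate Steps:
K(q, B) = q + 2*B (K(q, B) = (B + q) + B = q + 2*B)
(-186898 + (40*(35 - 1*(-21)))*78)*(K(450, 605) + (147154 + 88909)) = (-186898 + (40*(35 - 1*(-21)))*78)*((450 + 2*605) + (147154 + 88909)) = (-186898 + (40*(35 + 21))*78)*((450 + 1210) + 236063) = (-186898 + (40*56)*78)*(1660 + 236063) = (-186898 + 2240*78)*237723 = (-186898 + 174720)*237723 = -12178*237723 = -2894990694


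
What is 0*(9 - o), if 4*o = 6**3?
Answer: 0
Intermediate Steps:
o = 54 (o = (1/4)*6**3 = (1/4)*216 = 54)
0*(9 - o) = 0*(9 - 1*54) = 0*(9 - 54) = 0*(-45) = 0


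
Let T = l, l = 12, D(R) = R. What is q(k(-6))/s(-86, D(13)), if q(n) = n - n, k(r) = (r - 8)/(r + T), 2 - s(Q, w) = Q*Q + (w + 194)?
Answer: 0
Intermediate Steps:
T = 12
s(Q, w) = -192 - w - Q² (s(Q, w) = 2 - (Q*Q + (w + 194)) = 2 - (Q² + (194 + w)) = 2 - (194 + w + Q²) = 2 + (-194 - w - Q²) = -192 - w - Q²)
k(r) = (-8 + r)/(12 + r) (k(r) = (r - 8)/(r + 12) = (-8 + r)/(12 + r))
q(n) = 0
q(k(-6))/s(-86, D(13)) = 0/(-192 - 1*13 - 1*(-86)²) = 0/(-192 - 13 - 1*7396) = 0/(-192 - 13 - 7396) = 0/(-7601) = 0*(-1/7601) = 0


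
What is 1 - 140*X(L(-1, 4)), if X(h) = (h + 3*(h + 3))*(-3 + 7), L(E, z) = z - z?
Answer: -5039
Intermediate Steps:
L(E, z) = 0
X(h) = 36 + 16*h (X(h) = (h + 3*(3 + h))*4 = (h + (9 + 3*h))*4 = (9 + 4*h)*4 = 36 + 16*h)
1 - 140*X(L(-1, 4)) = 1 - 140*(36 + 16*0) = 1 - 140*(36 + 0) = 1 - 140*36 = 1 - 5040 = -5039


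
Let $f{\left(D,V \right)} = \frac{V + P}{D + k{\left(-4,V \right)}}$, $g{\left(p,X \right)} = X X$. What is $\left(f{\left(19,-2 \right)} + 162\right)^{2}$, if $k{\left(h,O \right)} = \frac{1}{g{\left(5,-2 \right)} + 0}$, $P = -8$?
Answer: $\frac{154604356}{5929} \approx 26076.0$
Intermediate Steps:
$g{\left(p,X \right)} = X^{2}$
$k{\left(h,O \right)} = \frac{1}{4}$ ($k{\left(h,O \right)} = \frac{1}{\left(-2\right)^{2} + 0} = \frac{1}{4 + 0} = \frac{1}{4}$)
$f{\left(D,V \right)} = \frac{-8 + V}{\frac{1}{4} + D}$ ($f{\left(D,V \right)} = \frac{V - 8}{D + \frac{1}{4}} = \frac{-8 + V}{\frac{1}{4} + D}$)
$\left(f{\left(19,-2 \right)} + 162\right)^{2} = \left(\frac{4 \left(-8 - 2\right)}{1 + 4 \cdot 19} + 162\right)^{2} = \left(4 \frac{1}{1 + 76} \left(-10\right) + 162\right)^{2} = \left(4 \cdot \frac{1}{77} \left(-10\right) + 162\right)^{2} = \left(- \frac{40}{77} + 162\right)^{2} = \left(\frac{12434}{77}\right)^{2} = \frac{154604356}{5929}$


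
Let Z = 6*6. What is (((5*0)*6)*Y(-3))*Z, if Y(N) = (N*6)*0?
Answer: 0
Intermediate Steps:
Z = 36
Y(N) = 0 (Y(N) = (6*N)*0 = 0)
(((5*0)*6)*Y(-3))*Z = (((5*0)*6)*0)*36 = ((0*6)*0)*36 = (0*0)*36 = 0*36 = 0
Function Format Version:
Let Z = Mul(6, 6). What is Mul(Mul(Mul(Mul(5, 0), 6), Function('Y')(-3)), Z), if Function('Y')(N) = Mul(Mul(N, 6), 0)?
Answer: 0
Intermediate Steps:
Z = 36
Function('Y')(N) = 0 (Function('Y')(N) = Mul(Mul(6, N), 0) = 0)
Mul(Mul(Mul(Mul(5, 0), 6), Function('Y')(-3)), Z) = Mul(Mul(Mul(Mul(5, 0), 6), 0), 36) = Mul(Mul(Mul(0, 6), 0), 36) = Mul(Mul(0, 0), 36) = Mul(0, 36) = 0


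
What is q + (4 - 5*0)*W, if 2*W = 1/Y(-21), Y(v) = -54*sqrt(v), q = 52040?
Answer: 52040 + I*sqrt(21)/567 ≈ 52040.0 + 0.0080822*I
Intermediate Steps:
W = I*sqrt(21)/2268 (W = 1/(2*((-54*I*sqrt(21)))) = (I*sqrt(21)/1134)/2 = I*sqrt(21)/2268 ≈ 0.0020205*I)
q + (4 - 5*0)*W = 52040 + (4 - 5*0)*(I*sqrt(21)/2268) = 52040 + (4 + 0)*(I*sqrt(21)/2268) = 52040 + 4*(I*sqrt(21)/2268) = 52040 + I*sqrt(21)/567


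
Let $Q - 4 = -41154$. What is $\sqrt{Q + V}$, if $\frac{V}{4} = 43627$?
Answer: $\sqrt{133358} \approx 365.18$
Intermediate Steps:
$V = 174508$ ($V = 4 \cdot 43627 = 174508$)
$Q = -41150$ ($Q = 4 - 41154 = -41150$)
$\sqrt{Q + V} = \sqrt{-41150 + 174508} = \sqrt{133358}$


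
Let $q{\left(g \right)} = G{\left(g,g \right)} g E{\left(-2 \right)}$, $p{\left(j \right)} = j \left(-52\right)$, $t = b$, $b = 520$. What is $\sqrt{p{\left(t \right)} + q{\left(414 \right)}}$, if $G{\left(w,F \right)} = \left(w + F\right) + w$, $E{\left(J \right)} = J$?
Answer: $2 i \sqrt{263854} \approx 1027.3 i$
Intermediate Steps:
$G{\left(w,F \right)} = F + 2 w$ ($G{\left(w,F \right)} = \left(F + w\right) + w = F + 2 w$)
$t = 520$
$p{\left(j \right)} = - 52 j$
$q{\left(g \right)} = - 6 g^{2}$ ($q{\left(g \right)} = \left(g + 2 g\right) g \left(-2\right) = 3 g g \left(-2\right) = 3 g^{2} \left(-2\right) = - 6 g^{2}$)
$\sqrt{p{\left(t \right)} + q{\left(414 \right)}} = \sqrt{\left(-52\right) 520 - 6 \cdot 414^{2}} = \sqrt{-27040 - 1028376} = \sqrt{-1055416} = 2 i \sqrt{263854}$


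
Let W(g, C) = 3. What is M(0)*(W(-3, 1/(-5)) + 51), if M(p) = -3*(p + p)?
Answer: 0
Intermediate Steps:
M(p) = -6*p
M(0)*(W(-3, 1/(-5)) + 51) = (-6*0)*(3 + 51) = 0*54 = 0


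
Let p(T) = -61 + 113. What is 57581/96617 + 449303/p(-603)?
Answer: 43413302163/5024084 ≈ 8641.0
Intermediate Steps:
p(T) = 52
57581/96617 + 449303/p(-603) = 57581/96617 + 449303/52 = 43413302163/5024084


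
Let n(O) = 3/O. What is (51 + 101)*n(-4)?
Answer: -114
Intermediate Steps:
(51 + 101)*n(-4) = (51 + 101)*(3/(-4)) = 152*(3*(-¼)) = 152*(-¾) = -114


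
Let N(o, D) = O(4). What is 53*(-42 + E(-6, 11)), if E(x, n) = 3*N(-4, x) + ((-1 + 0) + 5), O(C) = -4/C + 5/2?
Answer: -3551/2 ≈ -1775.5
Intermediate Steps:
O(C) = 5/2 - 4/C (O(C) = -4/C + 5*(½) = -4/C + 5/2 = 5/2 - 4/C)
N(o, D) = 3/2 (N(o, D) = 5/2 - 4/4 = 5/2 - 4*¼ = 5/2 - 1 = 3/2)
E(x, n) = 17/2 (E(x, n) = 3*(3/2) + ((-1 + 0) + 5) = 9/2 + (-1 + 5) = 9/2 + 4 = 17/2)
53*(-42 + E(-6, 11)) = 53*(-42 + 17/2) = 53*(-67/2) = -3551/2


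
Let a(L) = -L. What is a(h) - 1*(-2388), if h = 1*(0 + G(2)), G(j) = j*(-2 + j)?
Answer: 2388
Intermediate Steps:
h = 0 (h = 1*(0 + 2*(-2 + 2)) = 1*(0 + 2*0) = 1*(0 + 0) = 1*0 = 0)
a(h) - 1*(-2388) = -1*0 - 1*(-2388) = 0 + 2388 = 2388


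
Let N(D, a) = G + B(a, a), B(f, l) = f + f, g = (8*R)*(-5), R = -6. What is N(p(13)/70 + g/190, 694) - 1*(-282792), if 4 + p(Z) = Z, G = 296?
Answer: 284476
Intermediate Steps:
g = 240 (g = (8*(-6))*(-5) = -48*(-5) = 240)
B(f, l) = 2*f
p(Z) = -4 + Z
N(D, a) = 296 + 2*a
N(p(13)/70 + g/190, 694) - 1*(-282792) = (296 + 2*694) - 1*(-282792) = (296 + 1388) + 282792 = 1684 + 282792 = 284476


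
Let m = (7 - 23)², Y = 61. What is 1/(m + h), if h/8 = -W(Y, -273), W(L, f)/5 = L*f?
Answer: 1/666376 ≈ 1.5007e-6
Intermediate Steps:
m = 256 (m = (-16)² = 256)
W(L, f) = 5*L*f (W(L, f) = 5*(L*f) = 5*L*f)
h = 666120 (h = 8*(-5*61*(-273)) = 8*(-1*(-83265)) = 8*83265 = 666120)
1/(m + h) = 1/(256 + 666120) = 1/666376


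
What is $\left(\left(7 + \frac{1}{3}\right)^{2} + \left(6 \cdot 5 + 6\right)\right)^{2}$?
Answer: $\frac{652864}{81} \approx 8060.0$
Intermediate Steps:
$\left(\left(7 + \frac{1}{3}\right)^{2} + \left(6 \cdot 5 + 6\right)\right)^{2} = \left(\left(7 + \frac{1}{3}\right)^{2} + \left(30 + 6\right)\right)^{2} = \left(\left(\frac{22}{3}\right)^{2} + 36\right)^{2} = \left(\frac{484}{9} + 36\right)^{2} = \left(\frac{808}{9}\right)^{2} = \frac{652864}{81}$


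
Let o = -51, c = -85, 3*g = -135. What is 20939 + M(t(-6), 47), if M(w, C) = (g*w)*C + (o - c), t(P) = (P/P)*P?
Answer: 33663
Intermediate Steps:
g = -45 (g = (⅓)*(-135) = -45)
t(P) = P (t(P) = 1*P = P)
M(w, C) = 34 - 45*C*w (M(w, C) = (-45*w)*C + (-51 - 1*(-85)) = -45*C*w + (-51 + 85) = -45*C*w + 34 = 34 - 45*C*w)
20939 + M(t(-6), 47) = 20939 + (34 - 45*47*(-6)) = 20939 + (34 + 12690) = 20939 + 12724 = 33663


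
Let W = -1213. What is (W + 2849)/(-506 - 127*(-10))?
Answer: 409/191 ≈ 2.1414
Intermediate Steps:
(W + 2849)/(-506 - 127*(-10)) = (-1213 + 2849)/(-506 - 127*(-10)) = 1636/(-506 + 1270) = 1636/764 = 1636*(1/764) = 409/191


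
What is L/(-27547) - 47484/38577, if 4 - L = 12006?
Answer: -281680198/354226873 ≈ -0.79520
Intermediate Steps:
L = -12002 (L = 4 - 1*12006 = 4 - 12006 = -12002)
L/(-27547) - 47484/38577 = -12002/(-27547) - 47484/38577 = -12002*(-1/27547) - 47484*1/38577 = 12002/27547 - 15828/12859 = -281680198/354226873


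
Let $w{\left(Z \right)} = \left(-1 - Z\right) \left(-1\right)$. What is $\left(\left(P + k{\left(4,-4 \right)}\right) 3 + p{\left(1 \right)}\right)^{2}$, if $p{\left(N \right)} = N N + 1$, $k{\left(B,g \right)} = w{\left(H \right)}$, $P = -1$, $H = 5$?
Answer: $289$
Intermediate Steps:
$w{\left(Z \right)} = 1 + Z$
$k{\left(B,g \right)} = 6$ ($k{\left(B,g \right)} = 1 + 5 = 6$)
$p{\left(N \right)} = 1 + N^{2}$ ($p{\left(N \right)} = N^{2} + 1 = 1 + N^{2}$)
$\left(\left(P + k{\left(4,-4 \right)}\right) 3 + p{\left(1 \right)}\right)^{2} = \left(\left(-1 + 6\right) 3 + \left(1 + 1^{2}\right)\right)^{2} = \left(5 \cdot 3 + \left(1 + 1\right)\right)^{2} = \left(15 + 2\right)^{2} = 17^{2} = 289$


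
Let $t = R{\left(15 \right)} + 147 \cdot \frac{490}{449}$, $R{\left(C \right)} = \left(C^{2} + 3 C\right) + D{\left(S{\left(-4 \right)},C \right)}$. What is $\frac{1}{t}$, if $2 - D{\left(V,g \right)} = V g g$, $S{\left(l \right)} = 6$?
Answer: $- \frac{449}{411992} \approx -0.0010898$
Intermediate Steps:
$D{\left(V,g \right)} = 2 - V g^{2}$ ($D{\left(V,g \right)} = 2 - V g g = 2 - V g^{2}$)
$R{\left(C \right)} = 2 - 5 C^{2} + 3 C$ ($R{\left(C \right)} = \left(C^{2} + 3 C\right) + \left(2 - 6 C^{2}\right) = \left(C^{2} + 3 C\right) - \left(-2 + 6 C^{2}\right) = 2 - 5 C^{2} + 3 C$)
$t = - \frac{411992}{449}$ ($t = \left(2 - 5 \cdot 15^{2} + 3 \cdot 15\right) + 147 \cdot \frac{490}{449} = \left(2 - 1125 + 45\right) + 147 \cdot 490 \cdot \frac{1}{449} = \left(2 - 1125 + 45\right) + 147 \cdot \frac{490}{449} = -1078 + \frac{72030}{449} = - \frac{411992}{449} \approx -917.58$)
$\frac{1}{t} = \frac{1}{- \frac{411992}{449}} = - \frac{449}{411992}$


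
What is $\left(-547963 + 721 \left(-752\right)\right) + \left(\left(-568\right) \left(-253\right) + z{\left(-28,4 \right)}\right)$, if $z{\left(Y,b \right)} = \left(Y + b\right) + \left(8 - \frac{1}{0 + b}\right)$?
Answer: $- \frac{3785869}{4} \approx -9.4647 \cdot 10^{5}$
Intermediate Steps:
$z{\left(Y,b \right)} = 8 + Y + b - \frac{1}{b}$ ($z{\left(Y,b \right)} = \left(Y + b\right) + \left(8 - \frac{1}{b}\right) = 8 + Y + b - \frac{1}{b}$)
$\left(-547963 + 721 \left(-752\right)\right) + \left(\left(-568\right) \left(-253\right) + z{\left(-28,4 \right)}\right) = \left(-547963 + 721 \left(-752\right)\right) + \left(\left(-568\right) \left(-253\right) + \left(8 - 28 + 4 - \frac{1}{4}\right)\right) = \left(-547963 - 542192\right) + \left(143704 + \left(8 - 28 + 4 - \frac{1}{4}\right)\right) = -1090155 + \left(143704 + \left(8 - 28 + 4 - \frac{1}{4}\right)\right) = -1090155 + \left(143704 - \frac{65}{4}\right) = -1090155 + \frac{574751}{4} = - \frac{3785869}{4}$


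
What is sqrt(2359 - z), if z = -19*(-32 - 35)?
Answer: sqrt(1086) ≈ 32.955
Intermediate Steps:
z = 1273 (z = -19*(-67) = 1273)
sqrt(2359 - z) = sqrt(2359 - 1*1273) = sqrt(2359 - 1273) = sqrt(1086)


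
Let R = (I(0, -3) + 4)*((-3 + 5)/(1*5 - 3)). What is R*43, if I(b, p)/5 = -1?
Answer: -43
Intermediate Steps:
I(b, p) = -5 (I(b, p) = 5*(-1) = -5)
R = -1 (R = (-5 + 4)*((-3 + 5)/(1*5 - 3)) = -2/(5 - 3) = -2/2 = -1*1 = -1)
R*43 = -1*43 = -43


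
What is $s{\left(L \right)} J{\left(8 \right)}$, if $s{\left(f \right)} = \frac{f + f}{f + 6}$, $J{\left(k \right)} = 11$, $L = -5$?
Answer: $-110$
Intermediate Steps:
$s{\left(f \right)} = \frac{2 f}{6 + f}$
$s{\left(L \right)} J{\left(8 \right)} = 2 \left(-5\right) \frac{1}{6 - 5} \cdot 11 = 2 \left(-5\right) 1^{-1} \cdot 11 = 2 \left(-5\right) 1 \cdot 11 = \left(-10\right) 11 = -110$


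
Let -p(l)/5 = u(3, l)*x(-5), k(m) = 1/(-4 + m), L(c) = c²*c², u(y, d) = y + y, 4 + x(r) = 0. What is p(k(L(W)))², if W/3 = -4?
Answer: 14400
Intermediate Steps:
x(r) = -4 (x(r) = -4 + 0 = -4)
W = -12 (W = 3*(-4) = -12)
u(y, d) = 2*y
L(c) = c⁴
p(l) = 120 (p(l) = -5*2*3*(-4) = -30*(-4) = -5*(-24) = 120)
p(k(L(W)))² = 120² = 14400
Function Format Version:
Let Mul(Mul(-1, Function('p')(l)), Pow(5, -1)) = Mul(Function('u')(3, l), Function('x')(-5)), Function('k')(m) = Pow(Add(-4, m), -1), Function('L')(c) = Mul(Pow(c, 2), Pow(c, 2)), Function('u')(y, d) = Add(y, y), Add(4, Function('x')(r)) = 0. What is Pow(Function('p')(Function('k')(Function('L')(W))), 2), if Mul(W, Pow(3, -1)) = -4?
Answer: 14400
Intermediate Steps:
Function('x')(r) = -4 (Function('x')(r) = Add(-4, 0) = -4)
W = -12 (W = Mul(3, -4) = -12)
Function('u')(y, d) = Mul(2, y)
Function('L')(c) = Pow(c, 4)
Function('p')(l) = 120 (Function('p')(l) = Mul(-5, Mul(Mul(2, 3), -4)) = Mul(-5, Mul(6, -4)) = Mul(-5, -24) = 120)
Pow(Function('p')(Function('k')(Function('L')(W))), 2) = Pow(120, 2) = 14400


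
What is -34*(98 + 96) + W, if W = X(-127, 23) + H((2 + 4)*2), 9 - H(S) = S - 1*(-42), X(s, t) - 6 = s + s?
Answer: -6889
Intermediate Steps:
X(s, t) = 6 + 2*s (X(s, t) = 6 + (s + s) = 6 + 2*s)
H(S) = -33 - S (H(S) = 9 - (S - 1*(-42)) = 9 - (S + 42) = 9 - (42 + S) = 9 + (-42 - S) = -33 - S)
W = -293 (W = (6 + 2*(-127)) + (-33 - (2 + 4)*2) = (6 - 254) + (-33 - 6*2) = -248 + (-33 - 1*12) = -248 + (-33 - 12) = -248 - 45 = -293)
-34*(98 + 96) + W = -34*(98 + 96) - 293 = -34*194 - 293 = -6596 - 293 = -6889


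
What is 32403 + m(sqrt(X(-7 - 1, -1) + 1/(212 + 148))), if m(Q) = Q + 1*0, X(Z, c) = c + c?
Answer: 32403 + I*sqrt(7190)/60 ≈ 32403.0 + 1.4132*I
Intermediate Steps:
X(Z, c) = 2*c
m(Q) = Q (m(Q) = Q + 0 = Q)
32403 + m(sqrt(X(-7 - 1, -1) + 1/(212 + 148))) = 32403 + sqrt(2*(-1) + 1/(212 + 148)) = 32403 + sqrt(-2 + 1/360) = 32403 + sqrt(-719/360) = 32403 + I*sqrt(7190)/60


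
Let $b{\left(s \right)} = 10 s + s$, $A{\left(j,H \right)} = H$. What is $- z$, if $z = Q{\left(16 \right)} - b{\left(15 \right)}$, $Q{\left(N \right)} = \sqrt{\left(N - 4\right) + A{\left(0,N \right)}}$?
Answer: $165 - 2 \sqrt{7} \approx 159.71$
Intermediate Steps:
$b{\left(s \right)} = 11 s$
$Q{\left(N \right)} = \sqrt{-4 + 2 N}$ ($Q{\left(N \right)} = \sqrt{\left(N - 4\right) + N} = \sqrt{\left(-4 + N\right) + N} = \sqrt{-4 + 2 N}$)
$z = -165 + 2 \sqrt{7}$ ($z = \sqrt{-4 + 2 \cdot 16} - 11 \cdot 15 = \sqrt{-4 + 32} - 165 = \sqrt{28} - 165 = 2 \sqrt{7} - 165 = -165 + 2 \sqrt{7} \approx -159.71$)
$- z = - (-165 + 2 \sqrt{7}) = 165 - 2 \sqrt{7}$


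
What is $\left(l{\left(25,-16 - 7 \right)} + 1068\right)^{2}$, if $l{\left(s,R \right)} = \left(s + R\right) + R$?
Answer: $1096209$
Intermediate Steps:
$l{\left(s,R \right)} = s + 2 R$ ($l{\left(s,R \right)} = \left(R + s\right) + R = s + 2 R$)
$\left(l{\left(25,-16 - 7 \right)} + 1068\right)^{2} = \left(\left(25 + 2 \left(-16 - 7\right)\right) + 1068\right)^{2} = \left(\left(25 + 2 \left(-23\right)\right) + 1068\right)^{2} = \left(\left(25 - 46\right) + 1068\right)^{2} = \left(-21 + 1068\right)^{2} = 1047^{2} = 1096209$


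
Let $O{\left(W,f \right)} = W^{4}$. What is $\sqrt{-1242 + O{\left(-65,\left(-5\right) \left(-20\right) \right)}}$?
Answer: $\sqrt{17849383} \approx 4224.9$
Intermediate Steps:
$\sqrt{-1242 + O{\left(-65,\left(-5\right) \left(-20\right) \right)}} = \sqrt{-1242 + \left(-65\right)^{4}} = \sqrt{-1242 + 17850625} = \sqrt{17849383}$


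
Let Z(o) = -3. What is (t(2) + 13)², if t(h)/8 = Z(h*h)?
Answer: 121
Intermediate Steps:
t(h) = -24 (t(h) = 8*(-3) = -24)
(t(2) + 13)² = (-24 + 13)² = (-11)² = 121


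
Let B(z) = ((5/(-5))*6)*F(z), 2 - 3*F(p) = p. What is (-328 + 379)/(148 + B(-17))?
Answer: 51/110 ≈ 0.46364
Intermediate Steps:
F(p) = 2/3 - p/3
B(z) = -4 + 2*z (B(z) = ((5/(-5))*6)*(2/3 - z/3) = ((5*(-1/5))*6)*(2/3 - z/3) = (-1*6)*(2/3 - z/3) = -6*(2/3 - z/3) = -4 + 2*z)
(-328 + 379)/(148 + B(-17)) = (-328 + 379)/(148 + (-4 + 2*(-17))) = 51/(148 + (-4 - 34)) = 51/(148 - 38) = 51/110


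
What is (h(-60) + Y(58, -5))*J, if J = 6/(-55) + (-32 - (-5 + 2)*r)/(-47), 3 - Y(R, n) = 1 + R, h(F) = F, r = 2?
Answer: -133168/2585 ≈ -51.516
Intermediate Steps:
Y(R, n) = 2 - R (Y(R, n) = 3 - (1 + R) = 3 + (-1 - R) = 2 - R)
J = 1148/2585 (J = 6/(-55) + (-32 - (-5 + 2)*2)/(-47) = 6*(-1/55) + (-32 - (-3)*2)*(-1/47) = -6/55 + (-32 - 1*(-6))*(-1/47) = -6/55 + (-32 + 6)*(-1/47) = -6/55 - 26*(-1/47) = -6/55 + 26/47 = 1148/2585 ≈ 0.44410)
(h(-60) + Y(58, -5))*J = (-60 + (2 - 1*58))*(1148/2585) = (-60 + (2 - 58))*(1148/2585) = (-60 - 56)*(1148/2585) = -116*1148/2585 = -133168/2585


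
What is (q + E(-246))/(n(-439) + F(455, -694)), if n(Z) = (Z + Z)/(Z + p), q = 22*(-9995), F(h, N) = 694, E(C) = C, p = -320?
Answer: -20885403/65953 ≈ -316.67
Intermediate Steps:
q = -219890
n(Z) = 2*Z/(-320 + Z) (n(Z) = (Z + Z)/(Z - 320) = (2*Z)/(-320 + Z) = 2*Z/(-320 + Z))
(q + E(-246))/(n(-439) + F(455, -694)) = (-219890 - 246)/(2*(-439)/(-320 - 439) + 694) = -220136/(2*(-439)/(-759) + 694) = -220136/(2*(-439)*(-1/759) + 694) = -220136/(878/759 + 694) = -220136/527624/759 = -220136*759/527624 = -20885403/65953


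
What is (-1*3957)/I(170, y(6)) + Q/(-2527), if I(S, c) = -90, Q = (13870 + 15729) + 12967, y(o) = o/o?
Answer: 2056133/75810 ≈ 27.122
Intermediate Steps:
y(o) = 1
Q = 42566 (Q = 29599 + 12967 = 42566)
(-1*3957)/I(170, y(6)) + Q/(-2527) = -1*3957/(-90) + 42566/(-2527) = -3957*(-1/90) + 42566*(-1/2527) = 1319/30 - 42566/2527 = 2056133/75810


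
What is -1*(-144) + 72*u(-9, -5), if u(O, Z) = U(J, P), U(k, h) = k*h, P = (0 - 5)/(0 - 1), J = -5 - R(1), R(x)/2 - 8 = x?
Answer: -8136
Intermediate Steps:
R(x) = 16 + 2*x
J = -23 (J = -5 - (16 + 2*1) = -5 - (16 + 2) = -5 - 1*18 = -5 - 18 = -23)
P = 5 (P = -5/(-1) = -5*(-1) = 5)
U(k, h) = h*k
u(O, Z) = -115 (u(O, Z) = 5*(-23) = -115)
-1*(-144) + 72*u(-9, -5) = -1*(-144) + 72*(-115) = 144 - 8280 = -8136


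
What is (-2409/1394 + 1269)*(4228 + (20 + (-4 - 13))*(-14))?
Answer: 3697445661/697 ≈ 5.3048e+6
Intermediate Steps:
(-2409/1394 + 1269)*(4228 + (20 + (-4 - 13))*(-14)) = (-2409*1/1394 + 1269)*(4228 + (20 - 17)*(-14)) = (-2409/1394 + 1269)*(4228 + 3*(-14)) = 1766577*(4228 - 42)/1394 = (1766577/1394)*4186 = 3697445661/697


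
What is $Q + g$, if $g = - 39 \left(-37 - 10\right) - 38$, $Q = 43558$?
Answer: $45353$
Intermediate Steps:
$g = 1795$ ($g = \left(-39\right) \left(-47\right) - 38 = 1833 - 38 = 1795$)
$Q + g = 43558 + 1795 = 45353$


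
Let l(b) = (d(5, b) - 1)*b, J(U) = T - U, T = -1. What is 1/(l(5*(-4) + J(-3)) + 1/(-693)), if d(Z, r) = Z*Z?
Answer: -693/299377 ≈ -0.0023148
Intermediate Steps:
d(Z, r) = Z²
J(U) = -1 - U
l(b) = 24*b (l(b) = (5² - 1)*b = (25 - 1)*b = 24*b)
1/(l(5*(-4) + J(-3)) + 1/(-693)) = 1/(24*(5*(-4) + (-1 - 1*(-3))) + 1/(-693)) = 1/(24*(-20 + (-1 + 3)) - 1/693) = 1/(24*(-20 + 2) - 1/693) = 1/(24*(-18) - 1/693) = 1/(-432 - 1/693) = 1/(-299377/693) = -693/299377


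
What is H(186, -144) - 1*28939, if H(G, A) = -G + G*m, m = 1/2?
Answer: -29032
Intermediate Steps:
m = ½ (m = 1*(½) = ½ ≈ 0.50000)
H(G, A) = -G/2 (H(G, A) = -G + G*(½) = -G + G/2 = -G/2)
H(186, -144) - 1*28939 = -½*186 - 1*28939 = -93 - 28939 = -29032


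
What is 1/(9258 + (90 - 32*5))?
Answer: 1/9188 ≈ 0.00010884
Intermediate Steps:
1/(9258 + (90 - 32*5)) = 1/(9258 + (90 - 160)) = 1/(9258 - 70) = 1/9188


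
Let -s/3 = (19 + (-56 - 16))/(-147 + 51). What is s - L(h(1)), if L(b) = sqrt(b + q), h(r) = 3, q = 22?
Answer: -213/32 ≈ -6.6563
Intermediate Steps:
L(b) = sqrt(22 + b) (L(b) = sqrt(b + 22) = sqrt(22 + b))
s = -53/32 (s = -3*(19 + (-56 - 16))/(-147 + 51) = -3*(19 - 72)/(-96) = -(-159)*(-1)/96 = -3*53/96 = -53/32 ≈ -1.6563)
s - L(h(1)) = -53/32 - sqrt(22 + 3) = -53/32 - sqrt(25) = -53/32 - 1*5 = -53/32 - 5 = -213/32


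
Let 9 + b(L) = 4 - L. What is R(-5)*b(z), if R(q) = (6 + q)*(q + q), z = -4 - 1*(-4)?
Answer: 50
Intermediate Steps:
z = 0 (z = -4 + 4 = 0)
b(L) = -5 - L (b(L) = -9 + (4 - L) = -5 - L)
R(q) = 2*q*(6 + q) (R(q) = (6 + q)*(2*q) = 2*q*(6 + q))
R(-5)*b(z) = (2*(-5)*(6 - 5))*(-5 - 1*0) = (2*(-5)*1)*(-5 + 0) = -10*(-5) = 50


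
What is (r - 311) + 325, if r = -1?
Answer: 13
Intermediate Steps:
(r - 311) + 325 = (-1 - 311) + 325 = -312 + 325 = 13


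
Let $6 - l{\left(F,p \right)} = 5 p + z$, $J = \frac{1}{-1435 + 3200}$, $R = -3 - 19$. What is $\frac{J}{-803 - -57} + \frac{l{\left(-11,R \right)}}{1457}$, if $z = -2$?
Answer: $\frac{155367963}{1918417330} \approx 0.080988$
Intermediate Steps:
$R = -22$
$J = \frac{1}{1765} \approx 0.00056657$
$l{\left(F,p \right)} = 8 - 5 p$ ($l{\left(F,p \right)} = 6 - \left(5 p - 2\right) = 6 - \left(-2 + 5 p\right) = 8 - 5 p$)
$\frac{J}{-803 - -57} + \frac{l{\left(-11,R \right)}}{1457} = \frac{1}{1765 \left(-803 - -57\right)} + \frac{8 - -110}{1457} = \frac{1}{1765 \left(-803 + 57\right)} + \left(8 + 110\right) \frac{1}{1457} = \frac{1}{1765 \left(-746\right)} + 118 \cdot \frac{1}{1457} = \frac{1}{1765} \left(- \frac{1}{746}\right) + \frac{118}{1457} = - \frac{1}{1316690} + \frac{118}{1457} = \frac{155367963}{1918417330}$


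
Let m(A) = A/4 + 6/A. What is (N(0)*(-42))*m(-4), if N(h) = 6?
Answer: 630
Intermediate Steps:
m(A) = 6/A + A/4 (m(A) = A*(¼) + 6/A = A/4 + 6/A = 6/A + A/4)
(N(0)*(-42))*m(-4) = (6*(-42))*(6/(-4) + (¼)*(-4)) = -252*(6*(-¼) - 1) = -252*(-3/2 - 1) = -252*(-5/2) = 630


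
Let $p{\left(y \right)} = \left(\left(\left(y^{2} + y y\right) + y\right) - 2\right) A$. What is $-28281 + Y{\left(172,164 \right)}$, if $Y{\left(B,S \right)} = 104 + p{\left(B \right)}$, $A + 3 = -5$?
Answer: $-502881$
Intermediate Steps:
$A = -8$ ($A = -3 - 5 = -8$)
$p{\left(y \right)} = 16 - 16 y^{2} - 8 y$ ($p{\left(y \right)} = \left(\left(\left(y^{2} + y y\right) + y\right) - 2\right) \left(-8\right) = \left(\left(\left(y^{2} + y^{2}\right) + y\right) - 2\right) \left(-8\right) = \left(\left(2 y^{2} + y\right) - 2\right) \left(-8\right) = \left(\left(y + 2 y^{2}\right) - 2\right) \left(-8\right) = \left(-2 + y + 2 y^{2}\right) \left(-8\right) = 16 - 16 y^{2} - 8 y$)
$Y{\left(B,S \right)} = 120 - 16 B^{2} - 8 B$ ($Y{\left(B,S \right)} = 104 - \left(-16 + 8 B + 16 B^{2}\right) = 120 - 16 B^{2} - 8 B$)
$-28281 + Y{\left(172,164 \right)} = -28281 - \left(1256 + 473344\right) = -28281 - 474600 = -502881$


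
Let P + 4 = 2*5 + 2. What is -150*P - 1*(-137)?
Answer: -1063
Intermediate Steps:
P = 8 (P = -4 + (2*5 + 2) = -4 + (10 + 2) = -4 + 12 = 8)
-150*P - 1*(-137) = -150*8 - 1*(-137) = -1200 + 137 = -1063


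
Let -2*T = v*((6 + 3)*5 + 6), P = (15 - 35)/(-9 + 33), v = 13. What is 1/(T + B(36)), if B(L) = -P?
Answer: -3/992 ≈ -0.0030242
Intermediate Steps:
P = -5/6 (P = -20/24 = -20*1/24 = -5/6 ≈ -0.83333)
B(L) = 5/6 (B(L) = -1*(-5/6) = 5/6)
T = -663/2 (T = -13*((6 + 3)*5 + 6)/2 = -13*(9*5 + 6)/2 = -13*(45 + 6)/2 = -13*51/2 = -1/2*663 = -663/2 ≈ -331.50)
1/(T + B(36)) = 1/(-663/2 + 5/6) = 1/(-992/3) = -3/992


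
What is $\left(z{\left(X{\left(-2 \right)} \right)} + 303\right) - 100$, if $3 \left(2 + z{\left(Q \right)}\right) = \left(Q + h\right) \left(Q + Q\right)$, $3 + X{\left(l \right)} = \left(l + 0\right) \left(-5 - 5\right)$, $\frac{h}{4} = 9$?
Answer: $\frac{2405}{3} \approx 801.67$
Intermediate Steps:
$h = 36$ ($h = 4 \cdot 9 = 36$)
$X{\left(l \right)} = -3 - 10 l$ ($X{\left(l \right)} = -3 + \left(l + 0\right) \left(-5 - 5\right) = -3 + l \left(-10\right) = -3 - 10 l$)
$z{\left(Q \right)} = -2 + \frac{2 Q \left(36 + Q\right)}{3}$ ($z{\left(Q \right)} = -2 + \frac{\left(Q + 36\right) \left(Q + Q\right)}{3} = -2 + \frac{\left(36 + Q\right) 2 Q}{3} = -2 + \frac{2 Q \left(36 + Q\right)}{3}$)
$\left(z{\left(X{\left(-2 \right)} \right)} + 303\right) - 100 = \left(\left(-2 + 24 \left(-3 - -20\right) + \frac{2 \left(-3 - -20\right)^{2}}{3}\right) + 303\right) - 100 = \left(\left(-2 + 24 \left(-3 + 20\right) + \frac{2 \left(-3 + 20\right)^{2}}{3}\right) + 303\right) - 100 = \left(\left(-2 + 24 \cdot 17 + \frac{2 \cdot 17^{2}}{3}\right) + 303\right) - 100 = \left(\left(-2 + 408 + \frac{2}{3} \cdot 289\right) + 303\right) - 100 = \left(\left(-2 + 408 + \frac{578}{3}\right) + 303\right) - 100 = \left(\frac{1796}{3} + 303\right) - 100 = \frac{2705}{3} - 100 = \frac{2405}{3}$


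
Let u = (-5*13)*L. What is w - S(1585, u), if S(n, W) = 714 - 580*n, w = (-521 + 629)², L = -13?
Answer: 930250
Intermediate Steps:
u = 845 (u = -5*13*(-13) = -65*(-13) = 845)
w = 11664 (w = 108² = 11664)
w - S(1585, u) = 11664 - (714 - 580*1585) = 11664 - (714 - 919300) = 11664 - 1*(-918586) = 11664 + 918586 = 930250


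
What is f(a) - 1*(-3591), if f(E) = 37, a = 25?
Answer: 3628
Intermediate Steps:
f(a) - 1*(-3591) = 37 - 1*(-3591) = 37 + 3591 = 3628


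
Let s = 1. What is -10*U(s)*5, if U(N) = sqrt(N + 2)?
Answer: -50*sqrt(3) ≈ -86.603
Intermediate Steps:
U(N) = sqrt(2 + N)
-10*U(s)*5 = -10*sqrt(2 + 1)*5 = -10*sqrt(3)*5 = -50*sqrt(3)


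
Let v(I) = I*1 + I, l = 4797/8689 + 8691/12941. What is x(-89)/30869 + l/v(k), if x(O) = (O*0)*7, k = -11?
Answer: -68797038/1236887839 ≈ -0.055621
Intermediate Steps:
l = 137594076/112444349 (l = 4797*(1/8689) + 8691*(1/12941) = 4797/8689 + 8691/12941 = 137594076/112444349 ≈ 1.2237)
v(I) = 2*I (v(I) = I + I = 2*I)
x(O) = 0 (x(O) = 0*7 = 0)
x(-89)/30869 + l/v(k) = 0/30869 + 137594076/(112444349*((2*(-11)))) = 0*(1/30869) + (137594076/112444349)/(-22) = 0 + (137594076/112444349)*(-1/22) = 0 - 68797038/1236887839 = -68797038/1236887839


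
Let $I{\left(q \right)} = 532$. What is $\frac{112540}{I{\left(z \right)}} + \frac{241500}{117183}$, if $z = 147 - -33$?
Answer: $\frac{1109687735}{5195113} \approx 213.6$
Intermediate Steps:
$z = 180$ ($z = 147 + 33 = 180$)
$\frac{112540}{I{\left(z \right)}} + \frac{241500}{117183} = \frac{112540}{532} + \frac{241500}{117183} = 112540 \cdot \frac{1}{532} + 241500 \cdot \frac{1}{117183} = \frac{28135}{133} + \frac{80500}{39061} = \frac{1109687735}{5195113}$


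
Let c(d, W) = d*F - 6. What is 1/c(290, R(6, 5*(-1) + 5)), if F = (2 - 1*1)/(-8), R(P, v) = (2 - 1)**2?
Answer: -4/169 ≈ -0.023669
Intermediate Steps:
R(P, v) = 1 (R(P, v) = 1**2 = 1)
F = -1/8 (F = (2 - 1)*(-1/8) = 1*(-1/8) = -1/8 ≈ -0.12500)
c(d, W) = -6 - d/8 (c(d, W) = d*(-1/8) - 6 = -d/8 - 6 = -6 - d/8)
1/c(290, R(6, 5*(-1) + 5)) = 1/(-6 - 1/8*290) = 1/(-6 - 145/4) = 1/(-169/4) = -4/169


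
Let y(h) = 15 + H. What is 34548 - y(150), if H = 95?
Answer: 34438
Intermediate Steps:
y(h) = 110 (y(h) = 15 + 95 = 110)
34548 - y(150) = 34548 - 1*110 = 34548 - 110 = 34438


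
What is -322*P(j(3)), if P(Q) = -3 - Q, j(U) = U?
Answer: 1932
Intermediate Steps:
-322*P(j(3)) = -322*(-3 - 1*3) = -322*(-3 - 3) = -322*(-6) = 1932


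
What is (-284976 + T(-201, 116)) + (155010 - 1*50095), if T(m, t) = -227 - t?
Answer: -180404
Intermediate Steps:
(-284976 + T(-201, 116)) + (155010 - 1*50095) = (-284976 + (-227 - 1*116)) + (155010 - 1*50095) = (-284976 + (-227 - 116)) + (155010 - 50095) = (-284976 - 343) + 104915 = -285319 + 104915 = -180404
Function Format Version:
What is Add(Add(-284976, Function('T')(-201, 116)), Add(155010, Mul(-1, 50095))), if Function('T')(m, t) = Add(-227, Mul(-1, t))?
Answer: -180404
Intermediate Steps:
Add(Add(-284976, Function('T')(-201, 116)), Add(155010, Mul(-1, 50095))) = Add(Add(-284976, Add(-227, Mul(-1, 116))), Add(155010, Mul(-1, 50095))) = Add(Add(-284976, Add(-227, -116)), Add(155010, -50095)) = Add(Add(-284976, -343), 104915) = Add(-285319, 104915) = -180404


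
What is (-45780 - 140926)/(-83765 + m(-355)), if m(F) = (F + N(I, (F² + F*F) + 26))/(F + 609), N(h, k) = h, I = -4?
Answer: 47423324/21276669 ≈ 2.2289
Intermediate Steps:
m(F) = (-4 + F)/(609 + F) (m(F) = (F - 4)/(F + 609) = (-4 + F)/(609 + F))
(-45780 - 140926)/(-83765 + m(-355)) = (-45780 - 140926)/(-83765 + (-4 - 355)/(609 - 355)) = -186706/(-83765 - 359/254) = -186706/(-21276669/254) = -186706*(-254/21276669) = 47423324/21276669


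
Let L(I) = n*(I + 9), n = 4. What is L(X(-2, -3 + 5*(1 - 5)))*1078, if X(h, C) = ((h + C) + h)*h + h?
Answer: 263032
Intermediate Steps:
X(h, C) = h + h*(C + 2*h) (X(h, C) = ((C + h) + h)*h + h = (C + 2*h)*h + h = h*(C + 2*h) + h = h + h*(C + 2*h))
L(I) = 36 + 4*I (L(I) = 4*(I + 9) = 4*(9 + I) = 36 + 4*I)
L(X(-2, -3 + 5*(1 - 5)))*1078 = (36 + 4*(-2*(1 + (-3 + 5*(1 - 5)) + 2*(-2))))*1078 = (36 + 4*(-2*(1 + (-3 + 5*(-4)) - 4)))*1078 = (36 + 4*(-2*(1 + (-3 - 20) - 4)))*1078 = (36 + 4*(-2*(1 - 23 - 4)))*1078 = (36 + 4*(-2*(-26)))*1078 = (36 + 4*52)*1078 = (36 + 208)*1078 = 244*1078 = 263032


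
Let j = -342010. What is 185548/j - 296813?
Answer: -50756599839/171005 ≈ -2.9681e+5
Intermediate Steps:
185548/j - 296813 = 185548/(-342010) - 296813 = 185548*(-1/342010) - 296813 = -92774/171005 - 296813 = -50756599839/171005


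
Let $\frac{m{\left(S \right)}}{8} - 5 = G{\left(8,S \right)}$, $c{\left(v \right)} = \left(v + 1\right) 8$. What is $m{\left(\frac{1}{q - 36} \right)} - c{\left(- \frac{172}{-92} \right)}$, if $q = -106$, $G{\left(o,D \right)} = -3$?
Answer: $- \frac{160}{23} \approx -6.9565$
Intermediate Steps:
$c{\left(v \right)} = 8 + 8 v$ ($c{\left(v \right)} = \left(1 + v\right) 8 = 8 + 8 v$)
$m{\left(S \right)} = 16$ ($m{\left(S \right)} = 40 + 8 \left(-3\right) = 40 - 24 = 16$)
$m{\left(\frac{1}{q - 36} \right)} - c{\left(- \frac{172}{-92} \right)} = 16 - \left(8 + 8 \left(- \frac{172}{-92}\right)\right) = 16 - \left(8 + 8 \left(\left(-172\right) \left(- \frac{1}{92}\right)\right)\right) = 16 - \left(8 + 8 \cdot \frac{43}{23}\right) = 16 - \left(8 + \frac{344}{23}\right) = 16 - \frac{528}{23} = - \frac{160}{23}$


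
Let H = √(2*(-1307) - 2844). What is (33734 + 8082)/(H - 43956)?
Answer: -919032048/966067697 - 20908*I*√5458/966067697 ≈ -0.95131 - 0.0015989*I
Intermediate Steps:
H = I*√5458 (H = √(-2614 - 2844) = √(-5458) = I*√5458 ≈ 73.878*I)
(33734 + 8082)/(H - 43956) = (33734 + 8082)/(I*√5458 - 43956) = 41816/(-43956 + I*√5458)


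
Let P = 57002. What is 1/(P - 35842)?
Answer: 1/21160 ≈ 4.7259e-5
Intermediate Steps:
1/(P - 35842) = 1/(57002 - 35842) = 1/21160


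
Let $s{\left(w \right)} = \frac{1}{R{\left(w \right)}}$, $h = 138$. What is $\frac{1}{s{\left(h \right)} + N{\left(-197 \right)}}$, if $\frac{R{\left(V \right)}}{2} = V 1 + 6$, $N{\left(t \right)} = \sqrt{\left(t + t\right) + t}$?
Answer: $\frac{288}{49019905} - \frac{82944 i \sqrt{591}}{49019905} \approx 5.8752 \cdot 10^{-6} - 0.041134 i$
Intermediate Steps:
$N{\left(t \right)} = \sqrt{3} \sqrt{t}$ ($N{\left(t \right)} = \sqrt{2 t + t} = \sqrt{3 t} = \sqrt{3} \sqrt{t}$)
$R{\left(V \right)} = 12 + 2 V$ ($R{\left(V \right)} = 2 \left(V 1 + 6\right) = 2 \left(V + 6\right) = 2 \left(6 + V\right) = 12 + 2 V$)
$s{\left(w \right)} = \frac{1}{12 + 2 w}$
$\frac{1}{s{\left(h \right)} + N{\left(-197 \right)}} = \frac{1}{\frac{1}{2 \left(6 + 138\right)} + \sqrt{3} \sqrt{-197}} = \frac{1}{\frac{1}{2 \cdot 144} + \sqrt{3} i \sqrt{197}} = \frac{1}{\frac{1}{2} \cdot \frac{1}{144} + i \sqrt{591}} = \frac{1}{\frac{1}{288} + i \sqrt{591}}$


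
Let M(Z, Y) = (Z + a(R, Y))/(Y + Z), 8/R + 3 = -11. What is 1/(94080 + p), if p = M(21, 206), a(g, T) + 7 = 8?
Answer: 227/21356182 ≈ 1.0629e-5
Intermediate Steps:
R = -4/7 (R = 8/(-3 - 11) = 8/(-14) = 8*(-1/14) = -4/7 ≈ -0.57143)
a(g, T) = 1 (a(g, T) = -7 + 8 = 1)
M(Z, Y) = (1 + Z)/(Y + Z) (M(Z, Y) = (Z + 1)/(Y + Z) = (1 + Z)/(Y + Z))
p = 22/227 (p = (1 + 21)/(206 + 21) = 22/227 ≈ 0.096916)
1/(94080 + p) = 1/(94080 + 22/227) = 1/(21356182/227) = 227/21356182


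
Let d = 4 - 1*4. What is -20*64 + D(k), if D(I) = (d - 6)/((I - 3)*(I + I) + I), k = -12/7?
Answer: -151089/118 ≈ -1280.4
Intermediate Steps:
d = 0 (d = 4 - 4 = 0)
k = -12/7 (k = -12*⅐ = -12/7 ≈ -1.7143)
D(I) = -6/(I + 2*I*(-3 + I)) (D(I) = (0 - 6)/((I - 3)*(I + I) + I) = -6/((-3 + I)*(2*I) + I) = -6/(2*I*(-3 + I) + I) = -6/(I + 2*I*(-3 + I)))
-20*64 + D(k) = -20*64 - 6/((-12/7)*(-5 + 2*(-12/7))) = -1280 - 6*(-7/12)/(-5 - 24/7) = -1280 - 6*(-7/12)/(-59/7) = -1280 - 6*(-7/12)*(-7/59) = -1280 - 49/118 = -151089/118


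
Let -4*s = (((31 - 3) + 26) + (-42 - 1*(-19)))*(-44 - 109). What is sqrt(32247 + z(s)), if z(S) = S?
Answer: 9*sqrt(1651)/2 ≈ 182.85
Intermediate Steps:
s = 4743/4 (s = -(((31 - 3) + 26) + (-42 - 1*(-19)))*(-44 - 109)/4 = -((28 + 26) + (-42 + 19))*(-153)/4 = -(54 - 23)*(-153)/4 = -31*(-153)/4 = -1/4*(-4743) = 4743/4 ≈ 1185.8)
sqrt(32247 + z(s)) = sqrt(32247 + 4743/4) = sqrt(133731/4) = 9*sqrt(1651)/2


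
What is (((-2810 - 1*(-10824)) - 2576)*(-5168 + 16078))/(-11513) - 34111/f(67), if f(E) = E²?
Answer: -266718715563/51681857 ≈ -5160.8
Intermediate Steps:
(((-2810 - 1*(-10824)) - 2576)*(-5168 + 16078))/(-11513) - 34111/f(67) = (((-2810 - 1*(-10824)) - 2576)*(-5168 + 16078))/(-11513) - 34111/(67²) = (((-2810 + 10824) - 2576)*10910)*(-1/11513) - 34111/4489 = ((8014 - 2576)*10910)*(-1/11513) - 34111*1/4489 = (5438*10910)*(-1/11513) - 34111/4489 = 59328580*(-1/11513) - 34111/4489 = -59328580/11513 - 34111/4489 = -266718715563/51681857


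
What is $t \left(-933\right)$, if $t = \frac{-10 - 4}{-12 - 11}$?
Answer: $- \frac{13062}{23} \approx -567.91$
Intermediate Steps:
$t = \frac{14}{23}$ ($t = - \frac{14}{-23} = \left(-14\right) \left(- \frac{1}{23}\right) = \frac{14}{23} \approx 0.6087$)
$t \left(-933\right) = \frac{14}{23} \left(-933\right) = - \frac{13062}{23}$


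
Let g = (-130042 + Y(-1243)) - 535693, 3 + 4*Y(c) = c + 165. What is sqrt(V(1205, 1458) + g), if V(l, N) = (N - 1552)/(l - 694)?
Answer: I*sqrt(695632019677)/1022 ≈ 816.09*I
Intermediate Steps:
Y(c) = 81/2 + c/4 (Y(c) = -3/4 + (c + 165)/4 = -3/4 + (165 + c)/4 = -3/4 + (165/4 + c/4) = 81/2 + c/4)
V(l, N) = (-1552 + N)/(-694 + l)
g = -2664021/4 (g = (-130042 + (81/2 + (1/4)*(-1243))) - 535693 = (-130042 + (81/2 - 1243/4)) - 535693 = (-130042 - 1081/4) - 535693 = -521249/4 - 535693 = -2664021/4 ≈ -6.6601e+5)
sqrt(V(1205, 1458) + g) = sqrt((-1552 + 1458)/(-694 + 1205) - 2664021/4) = sqrt(-94/511 - 2664021/4) = sqrt(-1361315107/2044) = I*sqrt(695632019677)/1022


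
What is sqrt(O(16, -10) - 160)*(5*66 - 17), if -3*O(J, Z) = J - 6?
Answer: 2191*I*sqrt(30)/3 ≈ 4000.2*I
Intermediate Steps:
O(J, Z) = 2 - J/3 (O(J, Z) = -(J - 6)/3 = -(-6 + J)/3 = 2 - J/3)
sqrt(O(16, -10) - 160)*(5*66 - 17) = sqrt((2 - 1/3*16) - 160)*(5*66 - 17) = sqrt((2 - 16/3) - 160)*(330 - 17) = sqrt(-10/3 - 160)*313 = sqrt(-490/3)*313 = (7*I*sqrt(30)/3)*313 = 2191*I*sqrt(30)/3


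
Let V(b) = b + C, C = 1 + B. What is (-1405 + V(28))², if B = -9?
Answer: 1918225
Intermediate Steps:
C = -8 (C = 1 - 9 = -8)
V(b) = -8 + b (V(b) = b - 8 = -8 + b)
(-1405 + V(28))² = (-1405 + (-8 + 28))² = (-1405 + 20)² = (-1385)² = 1918225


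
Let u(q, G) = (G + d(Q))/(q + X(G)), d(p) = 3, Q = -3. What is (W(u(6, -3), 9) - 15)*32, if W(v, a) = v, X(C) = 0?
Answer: -480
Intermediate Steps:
u(q, G) = (3 + G)/q (u(q, G) = (G + 3)/(q + 0) = (3 + G)/q)
(W(u(6, -3), 9) - 15)*32 = ((3 - 3)/6 - 15)*32 = ((⅙)*0 - 15)*32 = (0 - 15)*32 = -15*32 = -480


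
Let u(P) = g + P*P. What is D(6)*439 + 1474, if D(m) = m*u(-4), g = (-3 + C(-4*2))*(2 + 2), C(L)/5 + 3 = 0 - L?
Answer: 275410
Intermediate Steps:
C(L) = -15 - 5*L (C(L) = -15 + 5*(0 - L) = -15 + 5*(-L) = -15 - 5*L)
g = 88 (g = (-3 + (-15 - (-20)*2))*(2 + 2) = (-3 + (-15 - 5*(-8)))*4 = (-3 + (-15 + 40))*4 = (-3 + 25)*4 = 22*4 = 88)
u(P) = 88 + P**2 (u(P) = 88 + P*P = 88 + P**2)
D(m) = 104*m (D(m) = m*(88 + (-4)**2) = m*(88 + 16) = m*104 = 104*m)
D(6)*439 + 1474 = (104*6)*439 + 1474 = 624*439 + 1474 = 273936 + 1474 = 275410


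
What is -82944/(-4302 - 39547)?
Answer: 82944/43849 ≈ 1.8916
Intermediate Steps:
-82944/(-4302 - 39547) = -82944/(-43849) = -82944*(-1/43849) = 82944/43849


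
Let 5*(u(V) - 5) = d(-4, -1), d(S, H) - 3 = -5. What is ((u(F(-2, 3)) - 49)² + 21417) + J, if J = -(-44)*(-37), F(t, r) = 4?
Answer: 544009/25 ≈ 21760.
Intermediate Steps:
d(S, H) = -2 (d(S, H) = 3 - 5 = -2)
u(V) = 23/5 (u(V) = 5 + (⅕)*(-2) = 5 - ⅖ = 23/5)
J = -1628 (J = -44*37 = -1628)
((u(F(-2, 3)) - 49)² + 21417) + J = ((23/5 - 49)² + 21417) - 1628 = ((-222/5)² + 21417) - 1628 = (49284/25 + 21417) - 1628 = 584709/25 - 1628 = 544009/25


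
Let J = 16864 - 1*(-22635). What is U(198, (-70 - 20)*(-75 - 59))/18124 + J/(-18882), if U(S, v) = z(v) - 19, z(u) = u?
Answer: -244260857/171108684 ≈ -1.4275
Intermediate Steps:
U(S, v) = -19 + v (U(S, v) = v - 19 = -19 + v)
J = 39499 (J = 16864 + 22635 = 39499)
U(198, (-70 - 20)*(-75 - 59))/18124 + J/(-18882) = (-19 + (-70 - 20)*(-75 - 59))/18124 + 39499/(-18882) = (-19 - 90*(-134))*(1/18124) + 39499*(-1/18882) = (-19 + 12060)*(1/18124) - 39499/18882 = 12041*(1/18124) - 39499/18882 = 12041/18124 - 39499/18882 = -244260857/171108684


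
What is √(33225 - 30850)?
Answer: 5*√95 ≈ 48.734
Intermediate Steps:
√(33225 - 30850) = √2375 = 5*√95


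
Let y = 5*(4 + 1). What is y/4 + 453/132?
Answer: 213/22 ≈ 9.6818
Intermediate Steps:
y = 25 (y = 5*5 = 25)
y/4 + 453/132 = 25/4 + 453/132 = 25*(1/4) + 453*(1/132) = 25/4 + 151/44 = 213/22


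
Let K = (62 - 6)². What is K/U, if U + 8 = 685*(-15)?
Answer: -448/1469 ≈ -0.30497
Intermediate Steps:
K = 3136 (K = 56² = 3136)
U = -10283 (U = -8 + 685*(-15) = -8 - 10275 = -10283)
K/U = 3136/(-10283) = 3136*(-1/10283) = -448/1469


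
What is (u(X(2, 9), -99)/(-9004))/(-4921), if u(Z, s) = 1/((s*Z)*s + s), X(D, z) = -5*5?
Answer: -1/10861121856816 ≈ -9.2072e-14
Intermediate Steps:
X(D, z) = -25
u(Z, s) = 1/(s + Z*s²) (u(Z, s) = 1/((Z*s)*s + s) = 1/(Z*s² + s) = 1/(s + Z*s²))
(u(X(2, 9), -99)/(-9004))/(-4921) = ((1/((-99)*(1 - 25*(-99))))/(-9004))/(-4921) = (-1/(99*(1 + 2475))*(-1/9004))*(-1/4921) = (-1/99/2476*(-1/9004))*(-1/4921) = (-1/99*1/2476*(-1/9004))*(-1/4921) = -1/245124*(-1/9004)*(-1/4921) = (1/2207096496)*(-1/4921) = -1/10861121856816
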